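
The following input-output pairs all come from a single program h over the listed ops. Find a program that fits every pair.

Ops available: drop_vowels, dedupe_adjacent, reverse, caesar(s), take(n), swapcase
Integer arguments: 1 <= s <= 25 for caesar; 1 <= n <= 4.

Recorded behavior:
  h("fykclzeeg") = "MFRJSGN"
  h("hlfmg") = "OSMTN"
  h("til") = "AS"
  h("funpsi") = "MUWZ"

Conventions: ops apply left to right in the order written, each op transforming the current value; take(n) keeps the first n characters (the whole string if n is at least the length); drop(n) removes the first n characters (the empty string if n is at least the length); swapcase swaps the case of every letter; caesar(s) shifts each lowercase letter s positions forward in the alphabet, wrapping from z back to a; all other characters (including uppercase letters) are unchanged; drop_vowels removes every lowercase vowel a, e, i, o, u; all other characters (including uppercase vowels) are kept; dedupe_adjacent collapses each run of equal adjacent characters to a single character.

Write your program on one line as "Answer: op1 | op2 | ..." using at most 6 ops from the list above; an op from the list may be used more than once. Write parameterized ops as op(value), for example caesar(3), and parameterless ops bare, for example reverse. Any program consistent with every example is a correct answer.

drop_vowels | caesar(7) | reverse | swapcase | reverse

Check, running the answer program on each example:
  "fykclzeeg" -> "fykclzg" -> "mfrjsgn" -> "ngsjrfm" -> "NGSJRFM" -> "MFRJSGN"
  "hlfmg" -> "hlfmg" -> "osmtn" -> "ntmso" -> "NTMSO" -> "OSMTN"
  "til" -> "tl" -> "as" -> "sa" -> "SA" -> "AS"
  "funpsi" -> "fnps" -> "muwz" -> "zwum" -> "ZWUM" -> "MUWZ"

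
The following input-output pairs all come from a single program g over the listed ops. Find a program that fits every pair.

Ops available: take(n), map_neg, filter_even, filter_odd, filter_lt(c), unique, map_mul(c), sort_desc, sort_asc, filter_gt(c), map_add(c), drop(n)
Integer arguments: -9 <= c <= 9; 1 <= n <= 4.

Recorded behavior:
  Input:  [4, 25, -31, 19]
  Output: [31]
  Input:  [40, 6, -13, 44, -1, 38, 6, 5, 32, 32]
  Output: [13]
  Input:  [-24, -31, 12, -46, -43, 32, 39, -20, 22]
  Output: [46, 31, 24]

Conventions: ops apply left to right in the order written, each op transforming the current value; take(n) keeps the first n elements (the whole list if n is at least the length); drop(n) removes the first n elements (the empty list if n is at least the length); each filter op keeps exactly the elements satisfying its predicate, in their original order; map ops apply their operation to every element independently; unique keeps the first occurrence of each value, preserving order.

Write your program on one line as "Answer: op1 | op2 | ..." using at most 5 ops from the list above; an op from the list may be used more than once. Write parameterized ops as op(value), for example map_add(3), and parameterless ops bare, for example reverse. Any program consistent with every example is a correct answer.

take(4) | map_neg | sort_desc | filter_gt(0)

Check, running the answer program on each example:
  [4, 25, -31, 19] -> [4, 25, -31, 19] -> [-4, -25, 31, -19] -> [31, -4, -19, -25] -> [31]
  [40, 6, -13, 44, -1, 38, 6, 5, 32, 32] -> [40, 6, -13, 44] -> [-40, -6, 13, -44] -> [13, -6, -40, -44] -> [13]
  [-24, -31, 12, -46, -43, 32, 39, -20, 22] -> [-24, -31, 12, -46] -> [24, 31, -12, 46] -> [46, 31, 24, -12] -> [46, 31, 24]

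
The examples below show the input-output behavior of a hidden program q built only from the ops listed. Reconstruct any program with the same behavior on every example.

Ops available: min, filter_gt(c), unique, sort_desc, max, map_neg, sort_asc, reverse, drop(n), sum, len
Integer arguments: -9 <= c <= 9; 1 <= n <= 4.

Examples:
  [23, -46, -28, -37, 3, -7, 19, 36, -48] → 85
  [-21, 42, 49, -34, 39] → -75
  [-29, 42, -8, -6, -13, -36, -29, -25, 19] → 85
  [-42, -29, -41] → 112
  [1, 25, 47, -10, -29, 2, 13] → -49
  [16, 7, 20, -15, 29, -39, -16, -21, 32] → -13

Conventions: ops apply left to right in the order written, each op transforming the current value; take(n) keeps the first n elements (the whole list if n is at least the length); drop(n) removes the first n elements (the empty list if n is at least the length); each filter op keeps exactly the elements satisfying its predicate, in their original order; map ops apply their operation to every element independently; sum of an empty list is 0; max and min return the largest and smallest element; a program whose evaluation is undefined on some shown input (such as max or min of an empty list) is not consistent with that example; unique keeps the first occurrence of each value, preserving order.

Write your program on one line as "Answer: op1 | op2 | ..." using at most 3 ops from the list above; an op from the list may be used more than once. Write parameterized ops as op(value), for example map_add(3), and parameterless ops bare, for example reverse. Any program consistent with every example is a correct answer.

map_neg | sum

Check, running the answer program on each example:
  [23, -46, -28, -37, 3, -7, 19, 36, -48] -> [-23, 46, 28, 37, -3, 7, -19, -36, 48] -> 85
  [-21, 42, 49, -34, 39] -> [21, -42, -49, 34, -39] -> -75
  [-29, 42, -8, -6, -13, -36, -29, -25, 19] -> [29, -42, 8, 6, 13, 36, 29, 25, -19] -> 85
  [-42, -29, -41] -> [42, 29, 41] -> 112
  [1, 25, 47, -10, -29, 2, 13] -> [-1, -25, -47, 10, 29, -2, -13] -> -49
  [16, 7, 20, -15, 29, -39, -16, -21, 32] -> [-16, -7, -20, 15, -29, 39, 16, 21, -32] -> -13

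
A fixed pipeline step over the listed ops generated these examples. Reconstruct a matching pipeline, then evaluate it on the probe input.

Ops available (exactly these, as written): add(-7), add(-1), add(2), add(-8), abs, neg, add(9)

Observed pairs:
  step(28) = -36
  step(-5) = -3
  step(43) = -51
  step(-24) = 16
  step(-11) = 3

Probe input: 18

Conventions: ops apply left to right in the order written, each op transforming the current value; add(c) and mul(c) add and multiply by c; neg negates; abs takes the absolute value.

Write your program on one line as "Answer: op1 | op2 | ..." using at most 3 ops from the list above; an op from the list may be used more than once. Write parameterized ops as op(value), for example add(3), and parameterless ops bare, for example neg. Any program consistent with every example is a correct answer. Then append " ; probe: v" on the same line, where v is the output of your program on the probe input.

neg | add(-1) | add(-7) ; probe: -26

Check, running the answer program on each example:
  28 -> -28 -> -29 -> -36
  -5 -> 5 -> 4 -> -3
  43 -> -43 -> -44 -> -51
  -24 -> 24 -> 23 -> 16
  -11 -> 11 -> 10 -> 3
  probe: 18 -> -18 -> -19 -> -26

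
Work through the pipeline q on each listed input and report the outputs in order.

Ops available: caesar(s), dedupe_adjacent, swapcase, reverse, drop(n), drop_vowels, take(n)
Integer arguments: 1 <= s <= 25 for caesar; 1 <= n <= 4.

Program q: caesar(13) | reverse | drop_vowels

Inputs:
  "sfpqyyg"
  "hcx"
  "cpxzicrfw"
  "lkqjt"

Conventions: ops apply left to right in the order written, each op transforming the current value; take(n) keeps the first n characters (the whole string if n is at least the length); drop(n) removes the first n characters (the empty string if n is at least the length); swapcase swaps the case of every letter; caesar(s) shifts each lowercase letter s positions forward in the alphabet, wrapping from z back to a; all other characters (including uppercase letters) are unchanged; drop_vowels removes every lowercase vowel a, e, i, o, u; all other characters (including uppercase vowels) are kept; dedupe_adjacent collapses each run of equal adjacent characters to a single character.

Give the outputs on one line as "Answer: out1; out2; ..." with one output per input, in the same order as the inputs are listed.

"tlldcsf"; "kp"; "jspvmkcp"; "gwdxy"

Execution, op by op:
  "sfpqyyg" -> "fscdllt" -> "tlldcsf" -> "tlldcsf"
  "hcx" -> "upk" -> "kpu" -> "kp"
  "cpxzicrfw" -> "pckmvpesj" -> "jsepvmkcp" -> "jspvmkcp"
  "lkqjt" -> "yxdwg" -> "gwdxy" -> "gwdxy"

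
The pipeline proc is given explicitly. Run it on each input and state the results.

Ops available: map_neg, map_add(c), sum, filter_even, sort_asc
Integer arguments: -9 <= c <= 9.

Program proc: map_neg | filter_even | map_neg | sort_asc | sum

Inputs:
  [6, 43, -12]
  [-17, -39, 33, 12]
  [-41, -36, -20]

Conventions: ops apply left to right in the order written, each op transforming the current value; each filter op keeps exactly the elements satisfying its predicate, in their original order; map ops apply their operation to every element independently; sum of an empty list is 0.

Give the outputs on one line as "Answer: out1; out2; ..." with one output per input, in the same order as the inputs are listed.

Execution, op by op:
  [6, 43, -12] -> [-6, -43, 12] -> [-6, 12] -> [6, -12] -> [-12, 6] -> -6
  [-17, -39, 33, 12] -> [17, 39, -33, -12] -> [-12] -> [12] -> [12] -> 12
  [-41, -36, -20] -> [41, 36, 20] -> [36, 20] -> [-36, -20] -> [-36, -20] -> -56

-6; 12; -56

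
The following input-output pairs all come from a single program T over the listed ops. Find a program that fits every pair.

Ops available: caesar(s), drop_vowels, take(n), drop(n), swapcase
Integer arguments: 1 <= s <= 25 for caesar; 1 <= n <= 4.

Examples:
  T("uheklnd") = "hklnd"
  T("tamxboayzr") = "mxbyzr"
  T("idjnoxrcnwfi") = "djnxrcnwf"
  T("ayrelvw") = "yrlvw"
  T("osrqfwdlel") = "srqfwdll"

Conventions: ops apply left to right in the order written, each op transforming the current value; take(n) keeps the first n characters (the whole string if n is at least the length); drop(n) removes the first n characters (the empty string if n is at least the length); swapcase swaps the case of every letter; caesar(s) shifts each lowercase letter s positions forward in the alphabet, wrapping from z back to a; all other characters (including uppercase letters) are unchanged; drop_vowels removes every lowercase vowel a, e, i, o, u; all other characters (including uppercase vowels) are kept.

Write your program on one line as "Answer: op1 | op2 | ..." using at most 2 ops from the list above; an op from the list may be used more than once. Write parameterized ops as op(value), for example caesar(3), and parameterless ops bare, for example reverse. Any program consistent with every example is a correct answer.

drop(1) | drop_vowels

Check, running the answer program on each example:
  "uheklnd" -> "heklnd" -> "hklnd"
  "tamxboayzr" -> "amxboayzr" -> "mxbyzr"
  "idjnoxrcnwfi" -> "djnoxrcnwfi" -> "djnxrcnwf"
  "ayrelvw" -> "yrelvw" -> "yrlvw"
  "osrqfwdlel" -> "srqfwdlel" -> "srqfwdll"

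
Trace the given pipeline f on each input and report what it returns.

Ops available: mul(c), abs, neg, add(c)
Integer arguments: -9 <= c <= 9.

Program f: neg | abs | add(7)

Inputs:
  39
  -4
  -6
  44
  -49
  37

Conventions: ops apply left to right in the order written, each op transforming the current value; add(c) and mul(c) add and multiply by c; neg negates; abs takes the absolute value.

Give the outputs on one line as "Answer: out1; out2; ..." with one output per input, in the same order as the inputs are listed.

46; 11; 13; 51; 56; 44

Execution, op by op:
  39 -> -39 -> 39 -> 46
  -4 -> 4 -> 4 -> 11
  -6 -> 6 -> 6 -> 13
  44 -> -44 -> 44 -> 51
  -49 -> 49 -> 49 -> 56
  37 -> -37 -> 37 -> 44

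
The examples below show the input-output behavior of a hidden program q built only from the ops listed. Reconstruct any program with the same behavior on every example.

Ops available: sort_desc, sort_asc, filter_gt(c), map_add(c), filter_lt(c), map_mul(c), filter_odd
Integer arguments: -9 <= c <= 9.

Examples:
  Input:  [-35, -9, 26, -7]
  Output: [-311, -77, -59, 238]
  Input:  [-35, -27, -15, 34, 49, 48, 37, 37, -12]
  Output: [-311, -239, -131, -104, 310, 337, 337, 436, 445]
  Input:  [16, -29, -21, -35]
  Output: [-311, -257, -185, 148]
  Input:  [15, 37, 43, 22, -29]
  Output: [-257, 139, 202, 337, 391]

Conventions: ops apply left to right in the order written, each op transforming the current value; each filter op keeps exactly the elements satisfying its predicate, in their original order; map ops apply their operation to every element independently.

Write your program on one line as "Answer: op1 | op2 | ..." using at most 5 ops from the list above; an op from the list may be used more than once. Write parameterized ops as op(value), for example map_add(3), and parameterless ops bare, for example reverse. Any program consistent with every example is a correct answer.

map_mul(9) | sort_desc | map_add(-1) | map_add(5) | sort_asc

Check, running the answer program on each example:
  [-35, -9, 26, -7] -> [-315, -81, 234, -63] -> [234, -63, -81, -315] -> [233, -64, -82, -316] -> [238, -59, -77, -311] -> [-311, -77, -59, 238]
  [-35, -27, -15, 34, 49, 48, 37, 37, -12] -> [-315, -243, -135, 306, 441, 432, 333, 333, -108] -> [441, 432, 333, 333, 306, -108, -135, -243, -315] -> [440, 431, 332, 332, 305, -109, -136, -244, -316] -> [445, 436, 337, 337, 310, -104, -131, -239, -311] -> [-311, -239, -131, -104, 310, 337, 337, 436, 445]
  [16, -29, -21, -35] -> [144, -261, -189, -315] -> [144, -189, -261, -315] -> [143, -190, -262, -316] -> [148, -185, -257, -311] -> [-311, -257, -185, 148]
  [15, 37, 43, 22, -29] -> [135, 333, 387, 198, -261] -> [387, 333, 198, 135, -261] -> [386, 332, 197, 134, -262] -> [391, 337, 202, 139, -257] -> [-257, 139, 202, 337, 391]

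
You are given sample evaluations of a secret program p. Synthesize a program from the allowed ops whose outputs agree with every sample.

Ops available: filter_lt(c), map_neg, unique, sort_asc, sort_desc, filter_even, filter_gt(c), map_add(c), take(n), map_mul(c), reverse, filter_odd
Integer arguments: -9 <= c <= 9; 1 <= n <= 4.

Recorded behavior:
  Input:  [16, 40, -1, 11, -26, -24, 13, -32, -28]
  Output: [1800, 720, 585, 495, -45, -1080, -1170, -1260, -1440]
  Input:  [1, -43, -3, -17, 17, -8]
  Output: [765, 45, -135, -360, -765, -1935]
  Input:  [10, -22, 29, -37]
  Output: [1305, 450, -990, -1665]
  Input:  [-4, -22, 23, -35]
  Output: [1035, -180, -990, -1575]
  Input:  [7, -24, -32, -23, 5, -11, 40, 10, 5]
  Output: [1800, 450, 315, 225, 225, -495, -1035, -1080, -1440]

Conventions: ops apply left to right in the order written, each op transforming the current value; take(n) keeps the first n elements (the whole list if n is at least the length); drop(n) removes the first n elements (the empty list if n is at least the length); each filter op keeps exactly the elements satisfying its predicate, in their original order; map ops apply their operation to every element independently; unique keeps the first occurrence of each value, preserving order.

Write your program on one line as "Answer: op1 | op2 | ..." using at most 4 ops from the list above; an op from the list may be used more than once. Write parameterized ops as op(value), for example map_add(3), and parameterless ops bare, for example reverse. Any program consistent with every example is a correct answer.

map_mul(9) | map_mul(5) | sort_desc

Check, running the answer program on each example:
  [16, 40, -1, 11, -26, -24, 13, -32, -28] -> [144, 360, -9, 99, -234, -216, 117, -288, -252] -> [720, 1800, -45, 495, -1170, -1080, 585, -1440, -1260] -> [1800, 720, 585, 495, -45, -1080, -1170, -1260, -1440]
  [1, -43, -3, -17, 17, -8] -> [9, -387, -27, -153, 153, -72] -> [45, -1935, -135, -765, 765, -360] -> [765, 45, -135, -360, -765, -1935]
  [10, -22, 29, -37] -> [90, -198, 261, -333] -> [450, -990, 1305, -1665] -> [1305, 450, -990, -1665]
  [-4, -22, 23, -35] -> [-36, -198, 207, -315] -> [-180, -990, 1035, -1575] -> [1035, -180, -990, -1575]
  [7, -24, -32, -23, 5, -11, 40, 10, 5] -> [63, -216, -288, -207, 45, -99, 360, 90, 45] -> [315, -1080, -1440, -1035, 225, -495, 1800, 450, 225] -> [1800, 450, 315, 225, 225, -495, -1035, -1080, -1440]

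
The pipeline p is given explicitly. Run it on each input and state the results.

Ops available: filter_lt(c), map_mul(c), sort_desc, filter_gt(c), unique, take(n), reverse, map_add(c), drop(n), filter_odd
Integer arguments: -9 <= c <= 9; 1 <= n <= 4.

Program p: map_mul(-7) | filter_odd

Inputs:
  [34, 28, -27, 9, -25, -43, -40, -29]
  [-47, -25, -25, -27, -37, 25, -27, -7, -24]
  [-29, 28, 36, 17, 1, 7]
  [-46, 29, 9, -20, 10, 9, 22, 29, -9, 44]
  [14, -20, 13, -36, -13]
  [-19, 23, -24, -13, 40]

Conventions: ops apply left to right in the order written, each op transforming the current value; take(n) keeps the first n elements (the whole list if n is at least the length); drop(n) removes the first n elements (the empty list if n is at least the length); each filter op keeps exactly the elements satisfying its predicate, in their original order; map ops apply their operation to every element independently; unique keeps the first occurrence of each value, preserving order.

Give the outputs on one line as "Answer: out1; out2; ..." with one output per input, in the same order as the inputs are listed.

[189, -63, 175, 301, 203]; [329, 175, 175, 189, 259, -175, 189, 49]; [203, -119, -7, -49]; [-203, -63, -63, -203, 63]; [-91, 91]; [133, -161, 91]

Execution, op by op:
  [34, 28, -27, 9, -25, -43, -40, -29] -> [-238, -196, 189, -63, 175, 301, 280, 203] -> [189, -63, 175, 301, 203]
  [-47, -25, -25, -27, -37, 25, -27, -7, -24] -> [329, 175, 175, 189, 259, -175, 189, 49, 168] -> [329, 175, 175, 189, 259, -175, 189, 49]
  [-29, 28, 36, 17, 1, 7] -> [203, -196, -252, -119, -7, -49] -> [203, -119, -7, -49]
  [-46, 29, 9, -20, 10, 9, 22, 29, -9, 44] -> [322, -203, -63, 140, -70, -63, -154, -203, 63, -308] -> [-203, -63, -63, -203, 63]
  [14, -20, 13, -36, -13] -> [-98, 140, -91, 252, 91] -> [-91, 91]
  [-19, 23, -24, -13, 40] -> [133, -161, 168, 91, -280] -> [133, -161, 91]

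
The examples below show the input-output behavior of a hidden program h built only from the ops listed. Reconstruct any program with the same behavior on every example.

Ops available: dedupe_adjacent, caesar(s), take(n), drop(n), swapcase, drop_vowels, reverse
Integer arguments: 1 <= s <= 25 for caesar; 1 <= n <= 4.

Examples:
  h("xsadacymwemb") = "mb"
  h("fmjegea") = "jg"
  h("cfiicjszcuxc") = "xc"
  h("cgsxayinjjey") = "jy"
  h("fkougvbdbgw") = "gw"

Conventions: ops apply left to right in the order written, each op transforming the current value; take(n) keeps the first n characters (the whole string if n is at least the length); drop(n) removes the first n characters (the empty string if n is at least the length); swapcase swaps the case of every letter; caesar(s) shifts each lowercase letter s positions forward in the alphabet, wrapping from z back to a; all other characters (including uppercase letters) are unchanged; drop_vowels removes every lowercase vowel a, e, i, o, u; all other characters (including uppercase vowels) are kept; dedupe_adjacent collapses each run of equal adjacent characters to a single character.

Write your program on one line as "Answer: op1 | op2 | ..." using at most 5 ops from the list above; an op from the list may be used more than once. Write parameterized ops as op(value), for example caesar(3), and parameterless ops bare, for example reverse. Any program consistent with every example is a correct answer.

reverse | drop_vowels | take(2) | reverse

Check, running the answer program on each example:
  "xsadacymwemb" -> "bmewmycadasx" -> "bmwmycdsx" -> "bm" -> "mb"
  "fmjegea" -> "aegejmf" -> "gjmf" -> "gj" -> "jg"
  "cfiicjszcuxc" -> "cxuczsjciifc" -> "cxczsjcfc" -> "cx" -> "xc"
  "cgsxayinjjey" -> "yejjniyaxsgc" -> "yjjnyxsgc" -> "yj" -> "jy"
  "fkougvbdbgw" -> "wgbdbvguokf" -> "wgbdbvgkf" -> "wg" -> "gw"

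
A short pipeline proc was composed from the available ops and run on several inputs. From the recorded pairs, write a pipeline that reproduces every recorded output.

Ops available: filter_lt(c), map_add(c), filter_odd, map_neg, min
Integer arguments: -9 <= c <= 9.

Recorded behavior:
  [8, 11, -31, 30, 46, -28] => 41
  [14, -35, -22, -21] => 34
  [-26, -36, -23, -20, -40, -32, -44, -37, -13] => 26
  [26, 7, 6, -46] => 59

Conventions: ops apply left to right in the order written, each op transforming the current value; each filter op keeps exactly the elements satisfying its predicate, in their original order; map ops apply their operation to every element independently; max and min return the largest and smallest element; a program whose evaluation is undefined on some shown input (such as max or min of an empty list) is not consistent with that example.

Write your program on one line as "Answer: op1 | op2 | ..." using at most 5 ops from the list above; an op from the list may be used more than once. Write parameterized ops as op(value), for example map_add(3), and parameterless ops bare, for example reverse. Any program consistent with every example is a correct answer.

filter_lt(-2) | map_add(-6) | map_neg | map_add(7) | min

Check, running the answer program on each example:
  [8, 11, -31, 30, 46, -28] -> [-31, -28] -> [-37, -34] -> [37, 34] -> [44, 41] -> 41
  [14, -35, -22, -21] -> [-35, -22, -21] -> [-41, -28, -27] -> [41, 28, 27] -> [48, 35, 34] -> 34
  [-26, -36, -23, -20, -40, -32, -44, -37, -13] -> [-26, -36, -23, -20, -40, -32, -44, -37, -13] -> [-32, -42, -29, -26, -46, -38, -50, -43, -19] -> [32, 42, 29, 26, 46, 38, 50, 43, 19] -> [39, 49, 36, 33, 53, 45, 57, 50, 26] -> 26
  [26, 7, 6, -46] -> [-46] -> [-52] -> [52] -> [59] -> 59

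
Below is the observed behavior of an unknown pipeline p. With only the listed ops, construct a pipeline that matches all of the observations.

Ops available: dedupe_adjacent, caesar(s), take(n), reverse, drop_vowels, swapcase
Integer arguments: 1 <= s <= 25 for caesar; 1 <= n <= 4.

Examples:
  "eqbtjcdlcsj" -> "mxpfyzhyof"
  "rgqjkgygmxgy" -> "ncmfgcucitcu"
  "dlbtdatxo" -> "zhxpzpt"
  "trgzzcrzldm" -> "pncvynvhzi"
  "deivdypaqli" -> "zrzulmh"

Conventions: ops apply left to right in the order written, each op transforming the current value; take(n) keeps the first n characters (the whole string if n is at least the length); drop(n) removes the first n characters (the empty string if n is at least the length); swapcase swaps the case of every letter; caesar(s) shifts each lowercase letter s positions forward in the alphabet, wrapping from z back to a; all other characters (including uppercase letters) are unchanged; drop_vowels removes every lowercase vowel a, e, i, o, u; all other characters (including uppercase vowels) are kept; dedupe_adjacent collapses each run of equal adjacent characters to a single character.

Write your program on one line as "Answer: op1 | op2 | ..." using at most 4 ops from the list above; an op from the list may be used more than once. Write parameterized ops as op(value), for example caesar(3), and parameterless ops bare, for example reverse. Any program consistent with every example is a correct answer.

drop_vowels | caesar(22) | dedupe_adjacent

Check, running the answer program on each example:
  "eqbtjcdlcsj" -> "qbtjcdlcsj" -> "mxpfyzhyof" -> "mxpfyzhyof"
  "rgqjkgygmxgy" -> "rgqjkgygmxgy" -> "ncmfgcucitcu" -> "ncmfgcucitcu"
  "dlbtdatxo" -> "dlbtdtx" -> "zhxpzpt" -> "zhxpzpt"
  "trgzzcrzldm" -> "trgzzcrzldm" -> "pncvvynvhzi" -> "pncvynvhzi"
  "deivdypaqli" -> "dvdypql" -> "zrzulmh" -> "zrzulmh"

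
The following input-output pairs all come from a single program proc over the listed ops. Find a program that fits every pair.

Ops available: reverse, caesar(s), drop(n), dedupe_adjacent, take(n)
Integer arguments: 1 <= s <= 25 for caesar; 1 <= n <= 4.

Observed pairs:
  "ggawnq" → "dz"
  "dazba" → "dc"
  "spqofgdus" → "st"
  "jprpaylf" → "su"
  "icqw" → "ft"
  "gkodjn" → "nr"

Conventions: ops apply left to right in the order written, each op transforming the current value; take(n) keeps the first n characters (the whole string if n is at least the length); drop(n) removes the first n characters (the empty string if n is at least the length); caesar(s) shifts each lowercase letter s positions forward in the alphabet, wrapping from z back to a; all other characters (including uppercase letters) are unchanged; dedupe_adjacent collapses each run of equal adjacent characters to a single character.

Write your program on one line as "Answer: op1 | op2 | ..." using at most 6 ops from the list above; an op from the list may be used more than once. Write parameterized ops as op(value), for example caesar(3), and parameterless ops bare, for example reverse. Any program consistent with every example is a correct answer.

caesar(19) | caesar(15) | dedupe_adjacent | take(3) | drop(1) | caesar(21)

Check, running the answer program on each example:
  "ggawnq" -> "zztpgj" -> "ooievy" -> "oievy" -> "oie" -> "ie" -> "dz"
  "dazba" -> "wtsut" -> "lihji" -> "lihji" -> "lih" -> "ih" -> "dc"
  "spqofgdus" -> "lijhyzwnl" -> "axywnolca" -> "axywnolca" -> "axy" -> "xy" -> "st"
  "jprpaylf" -> "cikitrey" -> "rxzxigtn" -> "rxzxigtn" -> "rxz" -> "xz" -> "su"
  "icqw" -> "bvjp" -> "qkye" -> "qkye" -> "qky" -> "ky" -> "ft"
  "gkodjn" -> "zdhwcg" -> "oswlrv" -> "oswlrv" -> "osw" -> "sw" -> "nr"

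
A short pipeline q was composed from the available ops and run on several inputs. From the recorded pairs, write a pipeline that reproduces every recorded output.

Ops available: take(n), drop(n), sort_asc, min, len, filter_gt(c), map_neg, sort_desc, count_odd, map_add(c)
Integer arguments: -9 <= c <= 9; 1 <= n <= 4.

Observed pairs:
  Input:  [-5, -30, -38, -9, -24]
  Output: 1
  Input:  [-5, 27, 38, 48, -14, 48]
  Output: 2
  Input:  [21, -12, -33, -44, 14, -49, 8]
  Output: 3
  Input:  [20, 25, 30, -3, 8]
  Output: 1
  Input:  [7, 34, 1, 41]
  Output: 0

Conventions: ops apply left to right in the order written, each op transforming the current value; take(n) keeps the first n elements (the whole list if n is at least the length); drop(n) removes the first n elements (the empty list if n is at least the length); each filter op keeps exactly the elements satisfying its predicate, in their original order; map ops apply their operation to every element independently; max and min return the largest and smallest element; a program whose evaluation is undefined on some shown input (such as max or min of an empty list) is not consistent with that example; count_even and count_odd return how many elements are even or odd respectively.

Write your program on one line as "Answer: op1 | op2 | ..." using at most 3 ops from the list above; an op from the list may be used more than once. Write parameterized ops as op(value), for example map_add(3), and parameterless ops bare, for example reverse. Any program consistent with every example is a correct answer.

drop(4) | len

Check, running the answer program on each example:
  [-5, -30, -38, -9, -24] -> [-24] -> 1
  [-5, 27, 38, 48, -14, 48] -> [-14, 48] -> 2
  [21, -12, -33, -44, 14, -49, 8] -> [14, -49, 8] -> 3
  [20, 25, 30, -3, 8] -> [8] -> 1
  [7, 34, 1, 41] -> [] -> 0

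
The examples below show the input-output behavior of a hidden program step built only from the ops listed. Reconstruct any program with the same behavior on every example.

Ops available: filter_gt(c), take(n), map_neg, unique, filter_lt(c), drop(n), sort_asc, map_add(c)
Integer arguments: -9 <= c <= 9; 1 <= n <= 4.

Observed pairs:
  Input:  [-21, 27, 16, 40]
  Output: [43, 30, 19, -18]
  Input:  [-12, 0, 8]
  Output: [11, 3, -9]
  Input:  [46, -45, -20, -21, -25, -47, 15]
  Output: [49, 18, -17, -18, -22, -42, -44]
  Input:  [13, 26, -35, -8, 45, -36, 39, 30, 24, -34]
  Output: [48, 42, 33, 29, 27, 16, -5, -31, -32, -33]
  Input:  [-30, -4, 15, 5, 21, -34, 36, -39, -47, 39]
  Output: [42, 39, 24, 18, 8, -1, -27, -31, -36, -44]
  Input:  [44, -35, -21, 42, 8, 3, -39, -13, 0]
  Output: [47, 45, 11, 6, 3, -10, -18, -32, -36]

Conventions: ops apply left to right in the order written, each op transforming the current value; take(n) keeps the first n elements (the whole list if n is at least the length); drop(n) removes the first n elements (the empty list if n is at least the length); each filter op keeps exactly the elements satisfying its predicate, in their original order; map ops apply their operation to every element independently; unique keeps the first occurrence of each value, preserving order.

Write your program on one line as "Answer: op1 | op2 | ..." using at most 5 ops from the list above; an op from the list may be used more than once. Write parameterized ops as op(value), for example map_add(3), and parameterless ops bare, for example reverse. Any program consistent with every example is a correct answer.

map_neg | map_add(-3) | sort_asc | map_neg

Check, running the answer program on each example:
  [-21, 27, 16, 40] -> [21, -27, -16, -40] -> [18, -30, -19, -43] -> [-43, -30, -19, 18] -> [43, 30, 19, -18]
  [-12, 0, 8] -> [12, 0, -8] -> [9, -3, -11] -> [-11, -3, 9] -> [11, 3, -9]
  [46, -45, -20, -21, -25, -47, 15] -> [-46, 45, 20, 21, 25, 47, -15] -> [-49, 42, 17, 18, 22, 44, -18] -> [-49, -18, 17, 18, 22, 42, 44] -> [49, 18, -17, -18, -22, -42, -44]
  [13, 26, -35, -8, 45, -36, 39, 30, 24, -34] -> [-13, -26, 35, 8, -45, 36, -39, -30, -24, 34] -> [-16, -29, 32, 5, -48, 33, -42, -33, -27, 31] -> [-48, -42, -33, -29, -27, -16, 5, 31, 32, 33] -> [48, 42, 33, 29, 27, 16, -5, -31, -32, -33]
  [-30, -4, 15, 5, 21, -34, 36, -39, -47, 39] -> [30, 4, -15, -5, -21, 34, -36, 39, 47, -39] -> [27, 1, -18, -8, -24, 31, -39, 36, 44, -42] -> [-42, -39, -24, -18, -8, 1, 27, 31, 36, 44] -> [42, 39, 24, 18, 8, -1, -27, -31, -36, -44]
  [44, -35, -21, 42, 8, 3, -39, -13, 0] -> [-44, 35, 21, -42, -8, -3, 39, 13, 0] -> [-47, 32, 18, -45, -11, -6, 36, 10, -3] -> [-47, -45, -11, -6, -3, 10, 18, 32, 36] -> [47, 45, 11, 6, 3, -10, -18, -32, -36]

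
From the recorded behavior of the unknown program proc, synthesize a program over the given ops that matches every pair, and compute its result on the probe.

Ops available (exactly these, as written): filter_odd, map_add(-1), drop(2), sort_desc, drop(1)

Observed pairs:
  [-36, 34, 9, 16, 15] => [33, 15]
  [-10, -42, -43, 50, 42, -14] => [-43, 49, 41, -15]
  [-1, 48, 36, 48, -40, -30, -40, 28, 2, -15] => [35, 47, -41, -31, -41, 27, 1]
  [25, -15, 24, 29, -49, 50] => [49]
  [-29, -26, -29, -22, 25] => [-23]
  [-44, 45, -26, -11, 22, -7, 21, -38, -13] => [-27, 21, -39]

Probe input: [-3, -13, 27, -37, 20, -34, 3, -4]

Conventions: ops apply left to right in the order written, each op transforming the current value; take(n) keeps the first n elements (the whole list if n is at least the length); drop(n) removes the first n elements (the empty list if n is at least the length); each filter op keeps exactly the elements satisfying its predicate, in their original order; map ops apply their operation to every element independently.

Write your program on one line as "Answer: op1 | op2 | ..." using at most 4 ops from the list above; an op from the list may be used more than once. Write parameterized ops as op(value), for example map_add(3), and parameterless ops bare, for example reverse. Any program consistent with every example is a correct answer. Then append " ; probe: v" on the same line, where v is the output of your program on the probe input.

map_add(-1) | filter_odd | drop(1) ; probe: [-35, -5]

Check, running the answer program on each example:
  [-36, 34, 9, 16, 15] -> [-37, 33, 8, 15, 14] -> [-37, 33, 15] -> [33, 15]
  [-10, -42, -43, 50, 42, -14] -> [-11, -43, -44, 49, 41, -15] -> [-11, -43, 49, 41, -15] -> [-43, 49, 41, -15]
  [-1, 48, 36, 48, -40, -30, -40, 28, 2, -15] -> [-2, 47, 35, 47, -41, -31, -41, 27, 1, -16] -> [47, 35, 47, -41, -31, -41, 27, 1] -> [35, 47, -41, -31, -41, 27, 1]
  [25, -15, 24, 29, -49, 50] -> [24, -16, 23, 28, -50, 49] -> [23, 49] -> [49]
  [-29, -26, -29, -22, 25] -> [-30, -27, -30, -23, 24] -> [-27, -23] -> [-23]
  [-44, 45, -26, -11, 22, -7, 21, -38, -13] -> [-45, 44, -27, -12, 21, -8, 20, -39, -14] -> [-45, -27, 21, -39] -> [-27, 21, -39]
  probe: [-3, -13, 27, -37, 20, -34, 3, -4] -> [-4, -14, 26, -38, 19, -35, 2, -5] -> [19, -35, -5] -> [-35, -5]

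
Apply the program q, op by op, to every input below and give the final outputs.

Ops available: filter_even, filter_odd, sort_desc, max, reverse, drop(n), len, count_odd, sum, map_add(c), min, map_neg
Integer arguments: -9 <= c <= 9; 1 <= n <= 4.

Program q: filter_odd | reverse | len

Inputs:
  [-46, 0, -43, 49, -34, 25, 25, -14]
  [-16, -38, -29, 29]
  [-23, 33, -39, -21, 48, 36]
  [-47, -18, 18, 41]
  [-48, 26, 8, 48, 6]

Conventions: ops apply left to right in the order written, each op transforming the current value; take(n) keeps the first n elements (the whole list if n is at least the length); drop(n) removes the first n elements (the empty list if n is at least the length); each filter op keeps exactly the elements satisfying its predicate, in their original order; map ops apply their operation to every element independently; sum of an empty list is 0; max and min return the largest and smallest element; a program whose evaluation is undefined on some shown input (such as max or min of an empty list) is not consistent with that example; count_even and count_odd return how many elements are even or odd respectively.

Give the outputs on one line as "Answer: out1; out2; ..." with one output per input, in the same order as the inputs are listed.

Execution, op by op:
  [-46, 0, -43, 49, -34, 25, 25, -14] -> [-43, 49, 25, 25] -> [25, 25, 49, -43] -> 4
  [-16, -38, -29, 29] -> [-29, 29] -> [29, -29] -> 2
  [-23, 33, -39, -21, 48, 36] -> [-23, 33, -39, -21] -> [-21, -39, 33, -23] -> 4
  [-47, -18, 18, 41] -> [-47, 41] -> [41, -47] -> 2
  [-48, 26, 8, 48, 6] -> [] -> [] -> 0

4; 2; 4; 2; 0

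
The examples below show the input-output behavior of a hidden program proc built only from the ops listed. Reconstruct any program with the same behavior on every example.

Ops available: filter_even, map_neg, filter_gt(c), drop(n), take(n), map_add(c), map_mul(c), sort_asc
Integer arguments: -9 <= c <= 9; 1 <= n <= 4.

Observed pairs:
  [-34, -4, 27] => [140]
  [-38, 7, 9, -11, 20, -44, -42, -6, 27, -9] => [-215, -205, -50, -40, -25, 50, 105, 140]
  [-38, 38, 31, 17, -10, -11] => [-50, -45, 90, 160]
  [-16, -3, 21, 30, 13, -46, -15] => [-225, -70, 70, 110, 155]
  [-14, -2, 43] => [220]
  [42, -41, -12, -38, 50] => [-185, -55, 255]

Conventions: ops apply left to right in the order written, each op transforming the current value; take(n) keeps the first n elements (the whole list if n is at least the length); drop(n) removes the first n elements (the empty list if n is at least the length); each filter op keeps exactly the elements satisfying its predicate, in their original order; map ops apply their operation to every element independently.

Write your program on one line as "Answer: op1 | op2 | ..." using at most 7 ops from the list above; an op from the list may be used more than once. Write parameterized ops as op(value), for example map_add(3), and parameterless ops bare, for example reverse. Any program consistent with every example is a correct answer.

map_add(4) | map_add(-1) | drop(2) | sort_asc | map_add(-2) | map_mul(5)

Check, running the answer program on each example:
  [-34, -4, 27] -> [-30, 0, 31] -> [-31, -1, 30] -> [30] -> [30] -> [28] -> [140]
  [-38, 7, 9, -11, 20, -44, -42, -6, 27, -9] -> [-34, 11, 13, -7, 24, -40, -38, -2, 31, -5] -> [-35, 10, 12, -8, 23, -41, -39, -3, 30, -6] -> [12, -8, 23, -41, -39, -3, 30, -6] -> [-41, -39, -8, -6, -3, 12, 23, 30] -> [-43, -41, -10, -8, -5, 10, 21, 28] -> [-215, -205, -50, -40, -25, 50, 105, 140]
  [-38, 38, 31, 17, -10, -11] -> [-34, 42, 35, 21, -6, -7] -> [-35, 41, 34, 20, -7, -8] -> [34, 20, -7, -8] -> [-8, -7, 20, 34] -> [-10, -9, 18, 32] -> [-50, -45, 90, 160]
  [-16, -3, 21, 30, 13, -46, -15] -> [-12, 1, 25, 34, 17, -42, -11] -> [-13, 0, 24, 33, 16, -43, -12] -> [24, 33, 16, -43, -12] -> [-43, -12, 16, 24, 33] -> [-45, -14, 14, 22, 31] -> [-225, -70, 70, 110, 155]
  [-14, -2, 43] -> [-10, 2, 47] -> [-11, 1, 46] -> [46] -> [46] -> [44] -> [220]
  [42, -41, -12, -38, 50] -> [46, -37, -8, -34, 54] -> [45, -38, -9, -35, 53] -> [-9, -35, 53] -> [-35, -9, 53] -> [-37, -11, 51] -> [-185, -55, 255]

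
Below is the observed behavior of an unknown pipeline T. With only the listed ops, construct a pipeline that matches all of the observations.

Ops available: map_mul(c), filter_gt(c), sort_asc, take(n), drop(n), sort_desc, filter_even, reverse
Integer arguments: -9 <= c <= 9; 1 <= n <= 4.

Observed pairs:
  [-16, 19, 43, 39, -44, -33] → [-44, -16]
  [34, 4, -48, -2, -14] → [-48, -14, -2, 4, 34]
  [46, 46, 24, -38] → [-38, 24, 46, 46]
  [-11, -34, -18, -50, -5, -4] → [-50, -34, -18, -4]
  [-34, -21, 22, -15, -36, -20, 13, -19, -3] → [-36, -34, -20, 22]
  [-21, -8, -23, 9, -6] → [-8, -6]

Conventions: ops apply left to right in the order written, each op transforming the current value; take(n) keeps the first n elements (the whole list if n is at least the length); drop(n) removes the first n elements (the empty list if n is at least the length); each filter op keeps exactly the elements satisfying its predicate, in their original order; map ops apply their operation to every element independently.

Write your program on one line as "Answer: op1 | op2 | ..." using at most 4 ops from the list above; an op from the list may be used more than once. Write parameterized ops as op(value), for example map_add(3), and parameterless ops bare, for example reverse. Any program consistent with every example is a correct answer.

sort_desc | reverse | filter_even

Check, running the answer program on each example:
  [-16, 19, 43, 39, -44, -33] -> [43, 39, 19, -16, -33, -44] -> [-44, -33, -16, 19, 39, 43] -> [-44, -16]
  [34, 4, -48, -2, -14] -> [34, 4, -2, -14, -48] -> [-48, -14, -2, 4, 34] -> [-48, -14, -2, 4, 34]
  [46, 46, 24, -38] -> [46, 46, 24, -38] -> [-38, 24, 46, 46] -> [-38, 24, 46, 46]
  [-11, -34, -18, -50, -5, -4] -> [-4, -5, -11, -18, -34, -50] -> [-50, -34, -18, -11, -5, -4] -> [-50, -34, -18, -4]
  [-34, -21, 22, -15, -36, -20, 13, -19, -3] -> [22, 13, -3, -15, -19, -20, -21, -34, -36] -> [-36, -34, -21, -20, -19, -15, -3, 13, 22] -> [-36, -34, -20, 22]
  [-21, -8, -23, 9, -6] -> [9, -6, -8, -21, -23] -> [-23, -21, -8, -6, 9] -> [-8, -6]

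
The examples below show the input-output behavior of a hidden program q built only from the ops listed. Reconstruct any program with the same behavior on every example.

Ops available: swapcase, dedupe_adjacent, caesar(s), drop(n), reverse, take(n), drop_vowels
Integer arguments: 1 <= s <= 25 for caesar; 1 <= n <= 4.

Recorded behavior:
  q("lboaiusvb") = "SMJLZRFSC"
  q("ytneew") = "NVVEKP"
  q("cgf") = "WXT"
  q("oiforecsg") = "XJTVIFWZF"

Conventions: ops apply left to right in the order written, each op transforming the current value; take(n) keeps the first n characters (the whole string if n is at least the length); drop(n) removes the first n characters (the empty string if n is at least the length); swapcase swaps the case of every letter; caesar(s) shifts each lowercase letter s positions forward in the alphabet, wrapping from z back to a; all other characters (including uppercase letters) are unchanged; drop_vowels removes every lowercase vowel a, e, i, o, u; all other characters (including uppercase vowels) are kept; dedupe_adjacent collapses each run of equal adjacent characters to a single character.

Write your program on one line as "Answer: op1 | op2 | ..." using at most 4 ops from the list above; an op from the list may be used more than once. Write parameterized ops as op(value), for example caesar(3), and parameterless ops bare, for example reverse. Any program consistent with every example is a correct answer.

caesar(17) | swapcase | reverse

Check, running the answer program on each example:
  "lboaiusvb" -> "csfrzljms" -> "CSFRZLJMS" -> "SMJLZRFSC"
  "ytneew" -> "pkevvn" -> "PKEVVN" -> "NVVEKP"
  "cgf" -> "txw" -> "TXW" -> "WXT"
  "oiforecsg" -> "fzwfivtjx" -> "FZWFIVTJX" -> "XJTVIFWZF"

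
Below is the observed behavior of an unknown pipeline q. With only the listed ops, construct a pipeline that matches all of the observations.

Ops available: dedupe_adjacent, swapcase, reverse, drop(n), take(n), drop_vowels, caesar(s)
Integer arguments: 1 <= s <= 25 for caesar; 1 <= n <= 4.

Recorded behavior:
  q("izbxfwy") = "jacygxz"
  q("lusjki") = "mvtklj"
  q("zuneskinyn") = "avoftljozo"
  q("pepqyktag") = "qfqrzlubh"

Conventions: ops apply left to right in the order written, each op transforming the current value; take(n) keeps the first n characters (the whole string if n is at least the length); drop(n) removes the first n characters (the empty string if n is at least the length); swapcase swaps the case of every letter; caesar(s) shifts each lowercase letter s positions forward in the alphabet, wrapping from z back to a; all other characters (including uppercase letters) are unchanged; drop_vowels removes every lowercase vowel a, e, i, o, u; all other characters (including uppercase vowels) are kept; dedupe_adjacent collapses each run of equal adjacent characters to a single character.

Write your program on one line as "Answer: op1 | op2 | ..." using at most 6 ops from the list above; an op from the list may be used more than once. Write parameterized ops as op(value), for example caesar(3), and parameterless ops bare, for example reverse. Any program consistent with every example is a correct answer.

caesar(11) | reverse | caesar(7) | reverse | caesar(9)

Check, running the answer program on each example:
  "izbxfwy" -> "tkmiqhj" -> "jhqimkt" -> "qoxptra" -> "artpxoq" -> "jacygxz"
  "lusjki" -> "wfduvt" -> "tvudfw" -> "acbkmd" -> "dmkbca" -> "mvtklj"
  "zuneskinyn" -> "kfypdvtyjy" -> "yjytvdpyfk" -> "fqfackwfmr" -> "rmfwkcafqf" -> "avoftljozo"
  "pepqyktag" -> "apabjvelr" -> "rlevjbapa" -> "yslcqihwh" -> "hwhiqclsy" -> "qfqrzlubh"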